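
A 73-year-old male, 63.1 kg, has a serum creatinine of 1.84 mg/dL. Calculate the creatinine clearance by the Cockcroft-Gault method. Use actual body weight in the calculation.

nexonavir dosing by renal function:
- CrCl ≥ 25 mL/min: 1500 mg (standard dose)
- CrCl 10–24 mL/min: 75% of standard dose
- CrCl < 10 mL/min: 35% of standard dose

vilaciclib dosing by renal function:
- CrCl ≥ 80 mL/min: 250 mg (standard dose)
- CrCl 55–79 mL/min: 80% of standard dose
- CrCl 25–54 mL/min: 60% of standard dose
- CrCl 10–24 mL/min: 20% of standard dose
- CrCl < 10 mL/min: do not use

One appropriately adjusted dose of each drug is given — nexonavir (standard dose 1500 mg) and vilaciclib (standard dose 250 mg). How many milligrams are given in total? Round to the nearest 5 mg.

CrCl = (140 − 73) × 63.1 / (72 × 1.84) = 4227.7 / 132.48 ≈ 31.9 mL/min
CrCl ≈ 32 mL/min.
nexonavir: ≥ 25 mL/min → 100% of 1500 mg = 1500 mg.
vilaciclib: 25–54 mL/min → 60% of 250 mg = 150 mg.
Total = 1500 + 150 = 1650 mg.

1650 mg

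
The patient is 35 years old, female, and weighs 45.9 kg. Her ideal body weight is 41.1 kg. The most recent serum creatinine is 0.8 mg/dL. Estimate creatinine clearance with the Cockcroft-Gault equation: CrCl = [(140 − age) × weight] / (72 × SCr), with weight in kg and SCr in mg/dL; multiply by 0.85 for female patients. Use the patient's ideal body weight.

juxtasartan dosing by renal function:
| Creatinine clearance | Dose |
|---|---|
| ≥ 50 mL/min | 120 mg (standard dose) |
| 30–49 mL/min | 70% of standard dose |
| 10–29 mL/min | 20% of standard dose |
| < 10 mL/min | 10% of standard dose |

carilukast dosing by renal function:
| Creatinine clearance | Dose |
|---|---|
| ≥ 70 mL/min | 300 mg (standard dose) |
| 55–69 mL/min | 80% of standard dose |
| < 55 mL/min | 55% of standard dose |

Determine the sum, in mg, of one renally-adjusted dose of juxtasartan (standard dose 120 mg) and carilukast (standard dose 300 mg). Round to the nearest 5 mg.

CrCl = (140 − 35) × 41.1 / (72 × 0.8) × 0.85 = 4315.5 / 57.60 × 0.85 ≈ 63.7 mL/min
CrCl ≈ 64 mL/min.
juxtasartan: ≥ 50 mL/min → 100% of 120 mg = 120 mg.
carilukast: 55–69 mL/min → 80% of 300 mg = 240 mg.
Total = 120 + 240 = 360 mg.

360 mg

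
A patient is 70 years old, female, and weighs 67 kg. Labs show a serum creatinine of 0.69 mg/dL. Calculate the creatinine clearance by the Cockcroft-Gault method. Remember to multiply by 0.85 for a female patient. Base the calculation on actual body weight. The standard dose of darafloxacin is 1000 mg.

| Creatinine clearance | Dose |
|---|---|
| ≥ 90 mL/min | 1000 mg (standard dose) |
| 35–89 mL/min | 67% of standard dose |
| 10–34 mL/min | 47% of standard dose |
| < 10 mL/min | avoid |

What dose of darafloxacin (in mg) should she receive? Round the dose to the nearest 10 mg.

670 mg

CrCl = (140 − 70) × 67 / (72 × 0.69) × 0.85 = 4690.0 / 49.68 × 0.85 ≈ 80.2 mL/min
CrCl ≈ 80 mL/min → bracket 35–89 mL/min.
67% of 1000 mg = 670 mg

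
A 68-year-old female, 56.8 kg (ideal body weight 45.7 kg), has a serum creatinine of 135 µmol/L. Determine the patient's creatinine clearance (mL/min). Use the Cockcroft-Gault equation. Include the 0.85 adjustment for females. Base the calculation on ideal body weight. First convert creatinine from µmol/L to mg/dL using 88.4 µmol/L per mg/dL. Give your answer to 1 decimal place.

SCr = 135 / 88.4 = 1.527 mg/dL
CrCl = (140 − 68) × 45.7 / (72 × 1.527) × 0.85 = 3290.4 / 109.94 × 0.85 ≈ 25.4 mL/min

25.4 mL/min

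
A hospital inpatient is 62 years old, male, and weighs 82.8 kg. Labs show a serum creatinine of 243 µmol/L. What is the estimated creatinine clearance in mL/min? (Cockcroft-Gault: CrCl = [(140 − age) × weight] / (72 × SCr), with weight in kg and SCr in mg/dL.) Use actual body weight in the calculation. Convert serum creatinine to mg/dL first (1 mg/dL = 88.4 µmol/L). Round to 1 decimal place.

SCr = 243 / 88.4 = 2.749 mg/dL
CrCl = (140 − 62) × 82.8 / (72 × 2.749) = 6458.4 / 197.93 ≈ 32.6 mL/min

32.6 mL/min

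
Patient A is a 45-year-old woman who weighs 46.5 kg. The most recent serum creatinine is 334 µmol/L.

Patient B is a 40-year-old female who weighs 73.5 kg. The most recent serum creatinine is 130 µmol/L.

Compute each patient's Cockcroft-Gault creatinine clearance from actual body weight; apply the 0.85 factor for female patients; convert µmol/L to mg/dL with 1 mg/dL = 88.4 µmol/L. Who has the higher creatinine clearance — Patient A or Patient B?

Patient A: SCr = 334 / 88.4 = 3.778 mg/dL
Patient A: CrCl = (140 − 45) × 46.5 / (72 × 3.778) × 0.85 = 4417.5 / 272.02 × 0.85 ≈ 13.8 mL/min
Patient B: SCr = 130 / 88.4 = 1.471 mg/dL
Patient B: CrCl = (140 − 40) × 73.5 / (72 × 1.471) × 0.85 = 7350.0 / 105.91 × 0.85 ≈ 59.0 mL/min
13.8 vs 59.0 mL/min → Patient B is higher.

Patient B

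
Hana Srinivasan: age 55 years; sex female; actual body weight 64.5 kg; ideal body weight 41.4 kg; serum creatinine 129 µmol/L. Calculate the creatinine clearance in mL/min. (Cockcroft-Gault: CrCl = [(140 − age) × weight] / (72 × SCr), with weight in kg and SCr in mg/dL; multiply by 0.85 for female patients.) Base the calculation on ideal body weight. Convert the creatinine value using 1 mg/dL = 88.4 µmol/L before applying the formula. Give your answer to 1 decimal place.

28.5 mL/min

SCr = 129 / 88.4 = 1.459 mg/dL
CrCl = (140 − 55) × 41.4 / (72 × 1.459) × 0.85 = 3519.0 / 105.05 × 0.85 ≈ 28.5 mL/min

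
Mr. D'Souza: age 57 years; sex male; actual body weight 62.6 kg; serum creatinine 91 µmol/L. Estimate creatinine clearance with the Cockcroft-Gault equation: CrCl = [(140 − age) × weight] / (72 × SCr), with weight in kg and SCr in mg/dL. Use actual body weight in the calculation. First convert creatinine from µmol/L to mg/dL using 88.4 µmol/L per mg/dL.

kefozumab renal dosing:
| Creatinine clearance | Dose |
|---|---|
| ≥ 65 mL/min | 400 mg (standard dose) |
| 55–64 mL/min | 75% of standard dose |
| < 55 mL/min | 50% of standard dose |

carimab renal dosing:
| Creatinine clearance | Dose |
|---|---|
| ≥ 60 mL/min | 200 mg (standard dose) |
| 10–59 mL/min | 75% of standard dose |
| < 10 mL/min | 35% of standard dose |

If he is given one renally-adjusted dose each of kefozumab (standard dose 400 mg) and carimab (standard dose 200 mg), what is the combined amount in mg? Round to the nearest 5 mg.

SCr = 91 / 88.4 = 1.029 mg/dL
CrCl = (140 − 57) × 62.6 / (72 × 1.029) = 5195.8 / 74.09 ≈ 70.1 mL/min
CrCl ≈ 70 mL/min.
kefozumab: ≥ 65 mL/min → 100% of 400 mg = 400 mg.
carimab: ≥ 60 mL/min → 100% of 200 mg = 200 mg.
Total = 400 + 200 = 600 mg.

600 mg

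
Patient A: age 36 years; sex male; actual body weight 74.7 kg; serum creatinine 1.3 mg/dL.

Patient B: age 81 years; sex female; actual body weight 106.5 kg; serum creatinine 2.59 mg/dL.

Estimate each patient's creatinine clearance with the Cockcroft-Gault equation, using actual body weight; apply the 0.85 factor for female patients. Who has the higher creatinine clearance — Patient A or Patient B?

Patient A

Patient A: CrCl = (140 − 36) × 74.7 / (72 × 1.3) = 7768.8 / 93.60 ≈ 83.0 mL/min
Patient B: CrCl = (140 − 81) × 106.5 / (72 × 2.59) × 0.85 = 6283.5 / 186.48 × 0.85 ≈ 28.6 mL/min
83.0 vs 28.6 mL/min → Patient A is higher.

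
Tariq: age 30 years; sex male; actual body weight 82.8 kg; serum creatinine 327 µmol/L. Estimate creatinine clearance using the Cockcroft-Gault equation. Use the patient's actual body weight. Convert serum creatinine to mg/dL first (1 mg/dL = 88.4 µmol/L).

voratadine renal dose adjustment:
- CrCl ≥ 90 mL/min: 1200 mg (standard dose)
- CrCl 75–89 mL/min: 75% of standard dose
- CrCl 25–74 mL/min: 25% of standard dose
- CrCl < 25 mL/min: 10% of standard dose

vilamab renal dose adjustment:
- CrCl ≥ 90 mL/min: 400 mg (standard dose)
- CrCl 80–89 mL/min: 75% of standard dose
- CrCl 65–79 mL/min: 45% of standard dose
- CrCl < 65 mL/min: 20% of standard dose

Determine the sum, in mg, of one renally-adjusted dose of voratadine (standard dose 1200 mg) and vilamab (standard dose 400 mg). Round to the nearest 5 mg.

380 mg

SCr = 327 / 88.4 = 3.699 mg/dL
CrCl = (140 − 30) × 82.8 / (72 × 3.699) = 9108.0 / 266.33 ≈ 34.2 mL/min
CrCl ≈ 34 mL/min.
voratadine: 25–74 mL/min → 25% of 1200 mg = 300 mg.
vilamab: < 65 mL/min → 20% of 400 mg = 80 mg.
Total = 300 + 80 = 380 mg.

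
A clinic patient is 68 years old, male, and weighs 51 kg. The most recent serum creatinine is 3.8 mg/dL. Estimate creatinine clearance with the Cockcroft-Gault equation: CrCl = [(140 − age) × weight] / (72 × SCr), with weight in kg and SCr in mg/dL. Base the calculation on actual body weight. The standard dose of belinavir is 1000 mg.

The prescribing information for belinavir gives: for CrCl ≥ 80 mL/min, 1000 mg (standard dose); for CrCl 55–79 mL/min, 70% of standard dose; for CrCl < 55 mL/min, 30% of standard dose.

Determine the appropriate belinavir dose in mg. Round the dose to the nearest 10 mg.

CrCl = (140 − 68) × 51 / (72 × 3.8) = 3672.0 / 273.60 ≈ 13.4 mL/min
CrCl ≈ 13 mL/min → bracket < 55 mL/min.
30% of 1000 mg = 300 mg

300 mg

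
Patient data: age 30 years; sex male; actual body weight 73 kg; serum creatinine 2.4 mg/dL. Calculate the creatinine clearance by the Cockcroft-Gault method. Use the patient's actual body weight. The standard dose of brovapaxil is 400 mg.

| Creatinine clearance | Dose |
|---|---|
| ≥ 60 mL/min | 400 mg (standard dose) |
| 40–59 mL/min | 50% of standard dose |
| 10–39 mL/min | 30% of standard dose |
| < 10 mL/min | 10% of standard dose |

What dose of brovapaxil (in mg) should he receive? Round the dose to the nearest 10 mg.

200 mg

CrCl = (140 − 30) × 73 / (72 × 2.4) = 8030.0 / 172.80 ≈ 46.5 mL/min
CrCl ≈ 46 mL/min → bracket 40–59 mL/min.
50% of 400 mg = 200 mg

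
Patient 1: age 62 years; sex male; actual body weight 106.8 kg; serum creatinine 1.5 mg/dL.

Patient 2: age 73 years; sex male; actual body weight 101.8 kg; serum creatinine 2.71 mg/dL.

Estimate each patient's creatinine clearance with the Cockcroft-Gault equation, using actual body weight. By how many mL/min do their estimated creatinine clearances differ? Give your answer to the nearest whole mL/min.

Patient 1: CrCl = (140 − 62) × 106.8 / (72 × 1.5) = 8330.4 / 108.00 ≈ 77.1 mL/min
Patient 2: CrCl = (140 − 73) × 101.8 / (72 × 2.71) = 6820.6 / 195.12 ≈ 35.0 mL/min
|77.1 − 35.0| = 42.1 mL/min

42 mL/min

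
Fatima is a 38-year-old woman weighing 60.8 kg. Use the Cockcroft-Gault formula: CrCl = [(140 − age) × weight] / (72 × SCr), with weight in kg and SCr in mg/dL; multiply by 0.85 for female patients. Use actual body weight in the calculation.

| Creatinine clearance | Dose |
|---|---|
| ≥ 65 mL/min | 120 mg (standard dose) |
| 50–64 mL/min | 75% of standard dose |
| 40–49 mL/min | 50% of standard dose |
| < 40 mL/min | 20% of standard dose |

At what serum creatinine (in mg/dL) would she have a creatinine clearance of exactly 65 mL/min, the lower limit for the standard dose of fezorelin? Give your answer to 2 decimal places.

Standard dose requires CrCl ≥ 65 mL/min.
Set (140 − 38) × 60.8 × 0.85 / (72 × SCr) = 65
SCr = (140 − 38) × 60.8 × 0.85 / (72 × 65) = 1.126 mg/dL

1.13 mg/dL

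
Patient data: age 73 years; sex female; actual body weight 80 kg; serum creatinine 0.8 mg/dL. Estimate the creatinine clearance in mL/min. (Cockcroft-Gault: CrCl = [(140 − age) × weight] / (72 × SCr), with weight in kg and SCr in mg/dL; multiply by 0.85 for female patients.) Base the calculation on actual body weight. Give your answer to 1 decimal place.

79.1 mL/min

CrCl = (140 − 73) × 80 / (72 × 0.8) × 0.85 = 5360.0 / 57.60 × 0.85 ≈ 79.1 mL/min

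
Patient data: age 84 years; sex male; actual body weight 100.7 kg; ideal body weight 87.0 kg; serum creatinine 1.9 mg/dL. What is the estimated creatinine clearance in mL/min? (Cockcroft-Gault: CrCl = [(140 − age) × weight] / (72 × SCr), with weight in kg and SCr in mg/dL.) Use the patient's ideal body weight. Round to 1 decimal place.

CrCl = (140 − 84) × 87 / (72 × 1.9) = 4872.0 / 136.80 ≈ 35.6 mL/min

35.6 mL/min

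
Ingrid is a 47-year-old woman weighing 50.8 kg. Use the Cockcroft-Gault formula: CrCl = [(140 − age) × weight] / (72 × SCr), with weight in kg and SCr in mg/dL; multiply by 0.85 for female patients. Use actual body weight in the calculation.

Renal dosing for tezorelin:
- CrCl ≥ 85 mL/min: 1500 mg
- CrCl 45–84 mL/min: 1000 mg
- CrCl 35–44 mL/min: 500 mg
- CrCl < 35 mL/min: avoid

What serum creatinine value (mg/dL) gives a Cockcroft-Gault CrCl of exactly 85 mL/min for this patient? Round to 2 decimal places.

0.66 mg/dL

Standard dose requires CrCl ≥ 85 mL/min.
Set (140 − 47) × 50.8 × 0.85 / (72 × SCr) = 85
SCr = (140 − 47) × 50.8 × 0.85 / (72 × 85) = 0.656 mg/dL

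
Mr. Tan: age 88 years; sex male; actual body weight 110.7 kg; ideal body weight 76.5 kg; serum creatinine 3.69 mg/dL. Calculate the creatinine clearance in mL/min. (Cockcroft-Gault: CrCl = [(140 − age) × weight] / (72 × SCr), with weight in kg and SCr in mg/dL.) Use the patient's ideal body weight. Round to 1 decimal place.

CrCl = (140 − 88) × 76.5 / (72 × 3.69) = 3978.0 / 265.68 ≈ 15.0 mL/min

15.0 mL/min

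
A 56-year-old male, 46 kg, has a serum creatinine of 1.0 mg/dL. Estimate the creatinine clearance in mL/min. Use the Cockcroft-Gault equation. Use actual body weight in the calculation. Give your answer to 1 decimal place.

53.7 mL/min

CrCl = (140 − 56) × 46 / (72 × 1) = 3864.0 / 72.00 ≈ 53.7 mL/min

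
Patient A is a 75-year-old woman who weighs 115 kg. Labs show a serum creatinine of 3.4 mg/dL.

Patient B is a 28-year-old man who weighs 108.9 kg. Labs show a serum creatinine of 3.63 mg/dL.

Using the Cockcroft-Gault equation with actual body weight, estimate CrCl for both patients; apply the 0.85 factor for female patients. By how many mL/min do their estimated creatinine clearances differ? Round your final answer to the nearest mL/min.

21 mL/min

Patient A: CrCl = (140 − 75) × 115 / (72 × 3.4) × 0.85 = 7475.0 / 244.80 × 0.85 ≈ 26.0 mL/min
Patient B: CrCl = (140 − 28) × 108.9 / (72 × 3.63) = 12196.8 / 261.36 ≈ 46.7 mL/min
|26.0 − 46.7| = 20.7 mL/min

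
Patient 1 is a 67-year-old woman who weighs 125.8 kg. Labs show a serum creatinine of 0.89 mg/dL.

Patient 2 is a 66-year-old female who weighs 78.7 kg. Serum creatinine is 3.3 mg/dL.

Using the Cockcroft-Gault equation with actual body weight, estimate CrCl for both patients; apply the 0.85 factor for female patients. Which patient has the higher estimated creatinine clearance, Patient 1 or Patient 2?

Patient 1: CrCl = (140 − 67) × 125.8 / (72 × 0.89) × 0.85 = 9183.4 / 64.08 × 0.85 ≈ 121.8 mL/min
Patient 2: CrCl = (140 − 66) × 78.7 / (72 × 3.3) × 0.85 = 5823.8 / 237.60 × 0.85 ≈ 20.8 mL/min
121.8 vs 20.8 mL/min → Patient 1 is higher.

Patient 1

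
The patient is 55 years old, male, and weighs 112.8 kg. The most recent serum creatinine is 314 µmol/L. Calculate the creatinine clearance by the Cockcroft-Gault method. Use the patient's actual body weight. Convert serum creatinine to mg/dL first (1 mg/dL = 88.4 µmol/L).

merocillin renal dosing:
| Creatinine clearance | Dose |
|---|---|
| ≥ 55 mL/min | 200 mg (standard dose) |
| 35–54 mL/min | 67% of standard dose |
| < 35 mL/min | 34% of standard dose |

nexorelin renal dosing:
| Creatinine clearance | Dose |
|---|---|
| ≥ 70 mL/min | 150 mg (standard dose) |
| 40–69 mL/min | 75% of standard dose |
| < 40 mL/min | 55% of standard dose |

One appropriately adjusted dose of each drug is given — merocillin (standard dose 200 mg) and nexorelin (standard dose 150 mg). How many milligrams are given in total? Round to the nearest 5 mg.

215 mg

SCr = 314 / 88.4 = 3.552 mg/dL
CrCl = (140 − 55) × 112.8 / (72 × 3.552) = 9588.0 / 255.74 ≈ 37.5 mL/min
CrCl ≈ 37 mL/min.
merocillin: 35–54 mL/min → 67% of 200 mg = 134 mg.
nexorelin: < 40 mL/min → 55% of 150 mg = 82.5 mg.
Total = 134 + 82.5 = 216.5 mg.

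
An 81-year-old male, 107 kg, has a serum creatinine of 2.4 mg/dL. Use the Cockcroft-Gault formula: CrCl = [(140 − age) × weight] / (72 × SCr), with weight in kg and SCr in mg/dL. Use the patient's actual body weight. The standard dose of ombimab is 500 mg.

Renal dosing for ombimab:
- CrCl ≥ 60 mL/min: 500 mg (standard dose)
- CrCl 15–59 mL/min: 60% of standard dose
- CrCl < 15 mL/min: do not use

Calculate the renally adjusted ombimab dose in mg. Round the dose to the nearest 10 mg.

300 mg

CrCl = (140 − 81) × 107 / (72 × 2.4) = 6313.0 / 172.80 ≈ 36.5 mL/min
CrCl ≈ 37 mL/min → bracket 15–59 mL/min.
60% of 500 mg = 300 mg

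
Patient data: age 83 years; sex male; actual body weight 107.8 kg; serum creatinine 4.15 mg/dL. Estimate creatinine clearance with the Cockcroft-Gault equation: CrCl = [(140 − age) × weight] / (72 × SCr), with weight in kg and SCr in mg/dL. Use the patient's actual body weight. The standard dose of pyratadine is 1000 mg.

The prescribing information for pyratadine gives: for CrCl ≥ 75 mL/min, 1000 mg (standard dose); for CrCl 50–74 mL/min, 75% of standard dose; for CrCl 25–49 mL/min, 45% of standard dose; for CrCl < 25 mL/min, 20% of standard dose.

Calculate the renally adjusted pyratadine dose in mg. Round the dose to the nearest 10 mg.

200 mg

CrCl = (140 − 83) × 107.8 / (72 × 4.15) = 6144.6 / 298.80 ≈ 20.6 mL/min
CrCl ≈ 21 mL/min → bracket < 25 mL/min.
20% of 1000 mg = 200 mg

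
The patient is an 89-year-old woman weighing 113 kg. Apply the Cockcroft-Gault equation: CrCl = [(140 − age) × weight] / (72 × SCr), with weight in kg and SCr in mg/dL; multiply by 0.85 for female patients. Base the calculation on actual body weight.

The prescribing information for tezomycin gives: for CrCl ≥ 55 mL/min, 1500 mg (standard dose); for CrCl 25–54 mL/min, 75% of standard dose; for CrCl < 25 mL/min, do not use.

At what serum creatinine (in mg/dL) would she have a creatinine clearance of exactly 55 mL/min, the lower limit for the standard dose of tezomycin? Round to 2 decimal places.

1.24 mg/dL

Standard dose requires CrCl ≥ 55 mL/min.
Set (140 − 89) × 113 × 0.85 / (72 × SCr) = 55
SCr = (140 − 89) × 113 × 0.85 / (72 × 55) = 1.237 mg/dL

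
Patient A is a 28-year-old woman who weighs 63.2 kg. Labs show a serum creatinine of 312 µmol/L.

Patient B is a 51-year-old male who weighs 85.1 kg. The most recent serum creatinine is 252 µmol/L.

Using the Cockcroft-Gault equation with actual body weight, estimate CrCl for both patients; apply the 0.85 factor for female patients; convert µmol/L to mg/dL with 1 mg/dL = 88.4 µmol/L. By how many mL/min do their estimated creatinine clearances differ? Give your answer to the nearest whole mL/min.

13 mL/min

Patient A: SCr = 312 / 88.4 = 3.529 mg/dL
Patient A: CrCl = (140 − 28) × 63.2 / (72 × 3.529) × 0.85 = 7078.4 / 254.09 × 0.85 ≈ 23.7 mL/min
Patient B: SCr = 252 / 88.4 = 2.851 mg/dL
Patient B: CrCl = (140 − 51) × 85.1 / (72 × 2.851) = 7573.9 / 205.27 ≈ 36.9 mL/min
|23.7 − 36.9| = 13.2 mL/min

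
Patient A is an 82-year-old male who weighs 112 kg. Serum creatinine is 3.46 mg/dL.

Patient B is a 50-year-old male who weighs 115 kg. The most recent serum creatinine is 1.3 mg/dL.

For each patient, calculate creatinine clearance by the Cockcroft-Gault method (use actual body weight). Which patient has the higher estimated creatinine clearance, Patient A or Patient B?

Patient B

Patient A: CrCl = (140 − 82) × 112 / (72 × 3.46) = 6496.0 / 249.12 ≈ 26.1 mL/min
Patient B: CrCl = (140 − 50) × 115 / (72 × 1.3) = 10350.0 / 93.60 ≈ 110.6 mL/min
26.1 vs 110.6 mL/min → Patient B is higher.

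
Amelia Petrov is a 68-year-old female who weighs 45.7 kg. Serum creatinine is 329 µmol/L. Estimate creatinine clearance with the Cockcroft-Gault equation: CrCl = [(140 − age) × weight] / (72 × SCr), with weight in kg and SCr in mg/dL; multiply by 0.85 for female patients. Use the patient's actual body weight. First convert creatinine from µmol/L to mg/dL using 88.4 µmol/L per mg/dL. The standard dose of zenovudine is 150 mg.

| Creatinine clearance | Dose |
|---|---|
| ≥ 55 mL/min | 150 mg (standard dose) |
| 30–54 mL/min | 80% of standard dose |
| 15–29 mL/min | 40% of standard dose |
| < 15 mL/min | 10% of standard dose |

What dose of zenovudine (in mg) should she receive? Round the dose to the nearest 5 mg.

SCr = 329 / 88.4 = 3.722 mg/dL
CrCl = (140 − 68) × 45.7 / (72 × 3.722) × 0.85 = 3290.4 / 267.98 × 0.85 ≈ 10.4 mL/min
CrCl ≈ 10 mL/min → bracket < 15 mL/min.
10% of 150 mg = 15 mg

15 mg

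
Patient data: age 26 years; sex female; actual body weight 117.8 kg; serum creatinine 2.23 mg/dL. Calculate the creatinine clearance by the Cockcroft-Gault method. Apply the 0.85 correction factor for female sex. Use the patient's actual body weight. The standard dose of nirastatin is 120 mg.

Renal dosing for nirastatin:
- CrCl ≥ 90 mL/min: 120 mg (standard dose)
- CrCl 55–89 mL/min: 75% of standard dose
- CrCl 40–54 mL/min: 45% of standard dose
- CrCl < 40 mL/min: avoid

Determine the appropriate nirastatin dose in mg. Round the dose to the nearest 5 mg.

CrCl = (140 − 26) × 117.8 / (72 × 2.23) × 0.85 = 13429.2 / 160.56 × 0.85 ≈ 71.1 mL/min
CrCl ≈ 71 mL/min → bracket 55–89 mL/min.
75% of 120 mg = 90 mg

90 mg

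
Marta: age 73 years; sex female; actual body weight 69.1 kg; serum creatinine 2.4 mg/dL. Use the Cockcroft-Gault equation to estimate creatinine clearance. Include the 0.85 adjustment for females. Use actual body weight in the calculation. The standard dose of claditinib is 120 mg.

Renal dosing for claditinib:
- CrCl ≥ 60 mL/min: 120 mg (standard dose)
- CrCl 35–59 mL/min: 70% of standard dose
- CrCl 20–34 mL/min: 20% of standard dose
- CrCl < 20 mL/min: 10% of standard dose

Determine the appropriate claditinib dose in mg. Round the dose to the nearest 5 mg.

CrCl = (140 − 73) × 69.1 / (72 × 2.4) × 0.85 = 4629.7 / 172.80 × 0.85 ≈ 22.8 mL/min
CrCl ≈ 23 mL/min → bracket 20–34 mL/min.
20% of 120 mg = 24 mg → 25 mg

25 mg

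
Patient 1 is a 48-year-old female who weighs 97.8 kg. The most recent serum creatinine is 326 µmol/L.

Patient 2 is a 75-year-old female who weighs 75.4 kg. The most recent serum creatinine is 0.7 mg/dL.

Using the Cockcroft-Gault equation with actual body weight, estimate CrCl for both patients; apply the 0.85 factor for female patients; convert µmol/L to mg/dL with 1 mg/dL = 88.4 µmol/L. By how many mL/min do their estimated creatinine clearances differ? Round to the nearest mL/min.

Patient 1: SCr = 326 / 88.4 = 3.688 mg/dL
Patient 1: CrCl = (140 − 48) × 97.8 / (72 × 3.688) × 0.85 = 8997.6 / 265.54 × 0.85 ≈ 28.8 mL/min
Patient 2: CrCl = (140 − 75) × 75.4 / (72 × 0.7) × 0.85 = 4901.0 / 50.40 × 0.85 ≈ 82.7 mL/min
|28.8 − 82.7| = 53.9 mL/min

54 mL/min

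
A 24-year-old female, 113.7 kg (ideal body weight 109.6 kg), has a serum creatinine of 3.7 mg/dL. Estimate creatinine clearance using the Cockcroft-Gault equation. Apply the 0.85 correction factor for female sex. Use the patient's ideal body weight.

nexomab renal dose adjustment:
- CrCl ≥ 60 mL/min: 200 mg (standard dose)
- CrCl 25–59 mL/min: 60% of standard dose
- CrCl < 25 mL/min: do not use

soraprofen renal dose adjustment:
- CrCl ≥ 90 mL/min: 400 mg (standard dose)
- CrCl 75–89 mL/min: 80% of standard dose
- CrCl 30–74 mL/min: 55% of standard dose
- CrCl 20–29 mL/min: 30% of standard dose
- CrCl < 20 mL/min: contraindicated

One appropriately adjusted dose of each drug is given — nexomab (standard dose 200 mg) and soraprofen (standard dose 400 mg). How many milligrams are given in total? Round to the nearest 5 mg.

340 mg

CrCl = (140 − 24) × 109.6 / (72 × 3.7) × 0.85 = 12713.6 / 266.40 × 0.85 ≈ 40.6 mL/min
CrCl ≈ 41 mL/min.
nexomab: 25–59 mL/min → 60% of 200 mg = 120 mg.
soraprofen: 30–74 mL/min → 55% of 400 mg = 220 mg.
Total = 120 + 220 = 340 mg.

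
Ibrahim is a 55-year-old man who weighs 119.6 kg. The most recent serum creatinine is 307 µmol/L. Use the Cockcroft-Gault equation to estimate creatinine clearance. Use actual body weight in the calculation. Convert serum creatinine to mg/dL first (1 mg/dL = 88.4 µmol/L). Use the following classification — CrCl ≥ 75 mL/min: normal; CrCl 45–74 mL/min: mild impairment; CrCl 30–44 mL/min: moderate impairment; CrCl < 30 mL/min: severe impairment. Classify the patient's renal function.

SCr = 307 / 88.4 = 3.473 mg/dL
CrCl = (140 − 55) × 119.6 / (72 × 3.473) = 10166.0 / 250.06 ≈ 40.7 mL/min
41 mL/min falls in the 'moderate impairment' range.

moderate impairment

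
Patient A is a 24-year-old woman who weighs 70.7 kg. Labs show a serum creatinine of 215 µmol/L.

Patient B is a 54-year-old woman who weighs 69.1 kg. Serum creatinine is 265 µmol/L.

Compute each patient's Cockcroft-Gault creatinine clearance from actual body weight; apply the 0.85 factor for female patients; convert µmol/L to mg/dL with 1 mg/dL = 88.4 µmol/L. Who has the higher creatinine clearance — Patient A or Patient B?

Patient A: SCr = 215 / 88.4 = 2.432 mg/dL
Patient A: CrCl = (140 − 24) × 70.7 / (72 × 2.432) × 0.85 = 8201.2 / 175.10 × 0.85 ≈ 39.8 mL/min
Patient B: SCr = 265 / 88.4 = 2.998 mg/dL
Patient B: CrCl = (140 − 54) × 69.1 / (72 × 2.998) × 0.85 = 5942.6 / 215.86 × 0.85 ≈ 23.4 mL/min
39.8 vs 23.4 mL/min → Patient A is higher.

Patient A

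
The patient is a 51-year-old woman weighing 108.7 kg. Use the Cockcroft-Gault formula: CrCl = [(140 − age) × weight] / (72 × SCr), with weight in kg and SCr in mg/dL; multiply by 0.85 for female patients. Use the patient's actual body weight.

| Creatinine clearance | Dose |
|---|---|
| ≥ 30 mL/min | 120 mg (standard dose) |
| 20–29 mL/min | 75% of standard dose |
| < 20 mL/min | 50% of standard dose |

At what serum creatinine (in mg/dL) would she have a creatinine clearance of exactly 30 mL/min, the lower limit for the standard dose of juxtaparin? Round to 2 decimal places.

3.81 mg/dL

Standard dose requires CrCl ≥ 30 mL/min.
Set (140 − 51) × 108.7 × 0.85 / (72 × SCr) = 30
SCr = (140 − 51) × 108.7 × 0.85 / (72 × 30) = 3.807 mg/dL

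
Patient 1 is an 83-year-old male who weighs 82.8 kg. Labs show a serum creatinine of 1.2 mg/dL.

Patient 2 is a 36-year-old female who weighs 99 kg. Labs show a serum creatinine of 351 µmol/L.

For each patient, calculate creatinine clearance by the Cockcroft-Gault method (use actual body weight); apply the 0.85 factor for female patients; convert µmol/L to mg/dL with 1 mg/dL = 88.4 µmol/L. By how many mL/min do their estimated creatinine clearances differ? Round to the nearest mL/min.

Patient 1: CrCl = (140 − 83) × 82.8 / (72 × 1.2) = 4719.6 / 86.40 ≈ 54.6 mL/min
Patient 2: SCr = 351 / 88.4 = 3.971 mg/dL
Patient 2: CrCl = (140 − 36) × 99 / (72 × 3.971) × 0.85 = 10296.0 / 285.91 × 0.85 ≈ 30.6 mL/min
|54.6 − 30.6| = 24.0 mL/min

24 mL/min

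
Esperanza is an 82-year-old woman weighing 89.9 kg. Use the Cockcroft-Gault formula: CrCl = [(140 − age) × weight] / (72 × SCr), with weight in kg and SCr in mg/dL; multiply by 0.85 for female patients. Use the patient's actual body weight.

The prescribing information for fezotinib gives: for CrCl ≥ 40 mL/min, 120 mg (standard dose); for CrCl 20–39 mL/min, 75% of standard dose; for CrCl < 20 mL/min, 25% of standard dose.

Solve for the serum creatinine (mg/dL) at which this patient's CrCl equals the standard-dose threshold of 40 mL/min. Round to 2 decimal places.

Standard dose requires CrCl ≥ 40 mL/min.
Set (140 − 82) × 89.9 × 0.85 / (72 × SCr) = 40
SCr = (140 − 82) × 89.9 × 0.85 / (72 × 40) = 1.539 mg/dL

1.54 mg/dL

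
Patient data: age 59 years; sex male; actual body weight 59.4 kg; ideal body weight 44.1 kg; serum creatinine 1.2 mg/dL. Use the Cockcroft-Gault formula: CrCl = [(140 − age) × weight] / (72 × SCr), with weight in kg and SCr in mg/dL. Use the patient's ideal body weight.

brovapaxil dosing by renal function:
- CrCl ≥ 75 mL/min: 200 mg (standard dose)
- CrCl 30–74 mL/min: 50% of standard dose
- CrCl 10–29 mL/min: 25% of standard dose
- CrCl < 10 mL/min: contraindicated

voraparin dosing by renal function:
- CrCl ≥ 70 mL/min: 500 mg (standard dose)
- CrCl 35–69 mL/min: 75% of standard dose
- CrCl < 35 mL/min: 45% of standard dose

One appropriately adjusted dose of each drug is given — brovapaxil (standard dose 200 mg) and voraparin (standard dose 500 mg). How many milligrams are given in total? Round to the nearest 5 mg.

CrCl = (140 − 59) × 44.1 / (72 × 1.2) = 3572.1 / 86.40 ≈ 41.3 mL/min
CrCl ≈ 41 mL/min.
brovapaxil: 30–74 mL/min → 50% of 200 mg = 100 mg.
voraparin: 35–69 mL/min → 75% of 500 mg = 375 mg.
Total = 100 + 375 = 475 mg.

475 mg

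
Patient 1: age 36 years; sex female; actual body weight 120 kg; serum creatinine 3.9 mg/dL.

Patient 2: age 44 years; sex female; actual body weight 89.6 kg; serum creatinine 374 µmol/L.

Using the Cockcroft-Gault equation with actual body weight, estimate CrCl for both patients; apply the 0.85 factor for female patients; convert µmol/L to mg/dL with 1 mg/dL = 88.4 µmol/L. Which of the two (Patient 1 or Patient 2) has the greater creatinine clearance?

Patient 1: CrCl = (140 − 36) × 120 / (72 × 3.9) × 0.85 = 12480.0 / 280.80 × 0.85 ≈ 37.8 mL/min
Patient 2: SCr = 374 / 88.4 = 4.231 mg/dL
Patient 2: CrCl = (140 − 44) × 89.6 / (72 × 4.231) × 0.85 = 8601.6 / 304.63 × 0.85 ≈ 24.0 mL/min
37.8 vs 24.0 mL/min → Patient 1 is higher.

Patient 1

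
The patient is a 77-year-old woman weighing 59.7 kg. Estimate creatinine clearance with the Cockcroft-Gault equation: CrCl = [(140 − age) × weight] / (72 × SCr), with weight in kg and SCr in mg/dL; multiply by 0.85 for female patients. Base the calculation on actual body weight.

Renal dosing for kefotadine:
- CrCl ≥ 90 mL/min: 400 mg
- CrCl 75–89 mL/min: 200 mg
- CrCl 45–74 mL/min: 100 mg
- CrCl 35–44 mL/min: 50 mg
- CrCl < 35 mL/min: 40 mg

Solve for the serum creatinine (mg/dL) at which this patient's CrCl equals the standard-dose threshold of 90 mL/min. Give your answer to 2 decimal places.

Standard dose requires CrCl ≥ 90 mL/min.
Set (140 − 77) × 59.7 × 0.85 / (72 × SCr) = 90
SCr = (140 − 77) × 59.7 × 0.85 / (72 × 90) = 0.493 mg/dL

0.49 mg/dL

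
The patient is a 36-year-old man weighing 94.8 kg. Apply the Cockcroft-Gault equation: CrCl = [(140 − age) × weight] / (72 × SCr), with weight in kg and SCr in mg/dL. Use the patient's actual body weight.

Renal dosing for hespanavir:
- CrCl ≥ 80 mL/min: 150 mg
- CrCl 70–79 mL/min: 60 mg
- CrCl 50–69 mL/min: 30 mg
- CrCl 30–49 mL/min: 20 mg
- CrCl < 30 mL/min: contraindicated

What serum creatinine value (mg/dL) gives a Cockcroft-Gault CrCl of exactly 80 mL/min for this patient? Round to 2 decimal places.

1.71 mg/dL

Standard dose requires CrCl ≥ 80 mL/min.
Set (140 − 36) × 94.8 / (72 × SCr) = 80
SCr = (140 − 36) × 94.8 / (72 × 80) = 1.712 mg/dL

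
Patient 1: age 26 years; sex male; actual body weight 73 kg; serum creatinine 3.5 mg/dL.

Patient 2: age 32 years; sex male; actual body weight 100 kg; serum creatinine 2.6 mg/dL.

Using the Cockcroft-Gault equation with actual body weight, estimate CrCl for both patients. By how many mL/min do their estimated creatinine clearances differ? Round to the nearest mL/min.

25 mL/min

Patient 1: CrCl = (140 − 26) × 73 / (72 × 3.5) = 8322.0 / 252.00 ≈ 33.0 mL/min
Patient 2: CrCl = (140 − 32) × 100 / (72 × 2.6) = 10800.0 / 187.20 ≈ 57.7 mL/min
|33.0 − 57.7| = 24.7 mL/min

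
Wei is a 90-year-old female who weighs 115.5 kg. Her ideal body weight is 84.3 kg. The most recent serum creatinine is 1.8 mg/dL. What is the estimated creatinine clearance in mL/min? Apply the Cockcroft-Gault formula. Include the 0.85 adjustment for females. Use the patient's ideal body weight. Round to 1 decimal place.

27.6 mL/min

CrCl = (140 − 90) × 84.3 / (72 × 1.8) × 0.85 = 4215.0 / 129.60 × 0.85 ≈ 27.6 mL/min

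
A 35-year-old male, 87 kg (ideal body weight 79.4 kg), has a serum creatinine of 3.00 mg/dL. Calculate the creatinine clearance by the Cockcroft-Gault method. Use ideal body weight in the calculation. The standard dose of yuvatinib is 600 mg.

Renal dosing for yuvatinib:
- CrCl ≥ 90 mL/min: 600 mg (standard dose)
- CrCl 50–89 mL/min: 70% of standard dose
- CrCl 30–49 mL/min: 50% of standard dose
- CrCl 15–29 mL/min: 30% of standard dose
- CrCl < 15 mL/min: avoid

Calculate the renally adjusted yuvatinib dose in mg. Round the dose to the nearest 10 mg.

CrCl = (140 − 35) × 79.4 / (72 × 3) = 8337.0 / 216.00 ≈ 38.6 mL/min
CrCl ≈ 39 mL/min → bracket 30–49 mL/min.
50% of 600 mg = 300 mg

300 mg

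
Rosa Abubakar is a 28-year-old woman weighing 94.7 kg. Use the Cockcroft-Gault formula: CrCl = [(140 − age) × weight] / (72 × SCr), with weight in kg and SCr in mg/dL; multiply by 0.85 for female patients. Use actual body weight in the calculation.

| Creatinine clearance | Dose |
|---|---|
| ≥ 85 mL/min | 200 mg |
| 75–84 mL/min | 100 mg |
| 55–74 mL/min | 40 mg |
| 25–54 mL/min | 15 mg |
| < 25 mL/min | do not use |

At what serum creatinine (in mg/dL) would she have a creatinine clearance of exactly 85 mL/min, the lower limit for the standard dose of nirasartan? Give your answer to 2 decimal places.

Standard dose requires CrCl ≥ 85 mL/min.
Set (140 − 28) × 94.7 × 0.85 / (72 × SCr) = 85
SCr = (140 − 28) × 94.7 × 0.85 / (72 × 85) = 1.473 mg/dL

1.47 mg/dL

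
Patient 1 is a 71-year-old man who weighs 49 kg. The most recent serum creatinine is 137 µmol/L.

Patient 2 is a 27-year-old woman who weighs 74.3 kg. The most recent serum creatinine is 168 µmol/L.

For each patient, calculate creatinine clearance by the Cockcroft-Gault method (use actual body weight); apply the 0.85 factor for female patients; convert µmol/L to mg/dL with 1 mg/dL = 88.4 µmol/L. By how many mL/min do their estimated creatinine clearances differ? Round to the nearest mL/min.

Patient 1: SCr = 137 / 88.4 = 1.55 mg/dL
Patient 1: CrCl = (140 − 71) × 49 / (72 × 1.55) = 3381.0 / 111.60 ≈ 30.3 mL/min
Patient 2: SCr = 168 / 88.4 = 1.9 mg/dL
Patient 2: CrCl = (140 − 27) × 74.3 / (72 × 1.9) × 0.85 = 8395.9 / 136.80 × 0.85 ≈ 52.2 mL/min
|30.3 − 52.2| = 21.9 mL/min

22 mL/min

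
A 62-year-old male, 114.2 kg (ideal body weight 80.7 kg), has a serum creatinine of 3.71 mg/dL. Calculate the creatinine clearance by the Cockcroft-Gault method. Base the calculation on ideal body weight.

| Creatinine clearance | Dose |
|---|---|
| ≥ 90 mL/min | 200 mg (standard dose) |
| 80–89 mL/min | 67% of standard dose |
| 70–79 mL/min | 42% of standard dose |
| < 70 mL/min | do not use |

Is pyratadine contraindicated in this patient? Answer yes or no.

CrCl = (140 − 62) × 80.7 / (72 × 3.71) = 6294.6 / 267.12 ≈ 23.6 mL/min
CrCl ≈ 24 mL/min, which is < 70 mL/min.

yes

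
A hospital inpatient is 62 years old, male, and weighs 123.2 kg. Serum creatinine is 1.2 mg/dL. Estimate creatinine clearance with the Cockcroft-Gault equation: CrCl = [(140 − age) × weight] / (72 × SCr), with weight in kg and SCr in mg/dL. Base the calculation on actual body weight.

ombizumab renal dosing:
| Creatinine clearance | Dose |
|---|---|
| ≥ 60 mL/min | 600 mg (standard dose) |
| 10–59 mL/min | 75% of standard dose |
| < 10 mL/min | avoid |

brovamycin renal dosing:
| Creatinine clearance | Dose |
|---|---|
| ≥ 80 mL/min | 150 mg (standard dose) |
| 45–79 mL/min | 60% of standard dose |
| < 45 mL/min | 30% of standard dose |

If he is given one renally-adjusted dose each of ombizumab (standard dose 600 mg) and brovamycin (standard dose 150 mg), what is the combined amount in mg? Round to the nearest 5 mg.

CrCl = (140 − 62) × 123.2 / (72 × 1.2) = 9609.6 / 86.40 ≈ 111.2 mL/min
CrCl ≈ 111 mL/min.
ombizumab: ≥ 60 mL/min → 100% of 600 mg = 600 mg.
brovamycin: ≥ 80 mL/min → 100% of 150 mg = 150 mg.
Total = 600 + 150 = 750 mg.

750 mg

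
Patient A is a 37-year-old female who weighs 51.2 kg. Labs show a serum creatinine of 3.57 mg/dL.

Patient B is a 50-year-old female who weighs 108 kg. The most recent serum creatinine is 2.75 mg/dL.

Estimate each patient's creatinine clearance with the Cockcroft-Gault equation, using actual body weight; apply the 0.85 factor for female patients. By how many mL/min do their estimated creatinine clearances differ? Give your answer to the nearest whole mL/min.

24 mL/min

Patient A: CrCl = (140 − 37) × 51.2 / (72 × 3.57) × 0.85 = 5273.6 / 257.04 × 0.85 ≈ 17.4 mL/min
Patient B: CrCl = (140 − 50) × 108 / (72 × 2.75) × 0.85 = 9720.0 / 198.00 × 0.85 ≈ 41.7 mL/min
|17.4 − 41.7| = 24.3 mL/min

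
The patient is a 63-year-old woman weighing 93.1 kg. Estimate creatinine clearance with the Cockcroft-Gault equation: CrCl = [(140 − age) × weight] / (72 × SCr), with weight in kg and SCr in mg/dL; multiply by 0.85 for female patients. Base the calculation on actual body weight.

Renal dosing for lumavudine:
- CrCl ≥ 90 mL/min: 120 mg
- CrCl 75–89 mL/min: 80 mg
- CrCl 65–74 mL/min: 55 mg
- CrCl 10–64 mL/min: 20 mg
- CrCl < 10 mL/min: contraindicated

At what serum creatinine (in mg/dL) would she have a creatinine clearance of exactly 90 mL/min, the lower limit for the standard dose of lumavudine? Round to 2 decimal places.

0.94 mg/dL

Standard dose requires CrCl ≥ 90 mL/min.
Set (140 − 63) × 93.1 × 0.85 / (72 × SCr) = 90
SCr = (140 − 63) × 93.1 × 0.85 / (72 × 90) = 0.940 mg/dL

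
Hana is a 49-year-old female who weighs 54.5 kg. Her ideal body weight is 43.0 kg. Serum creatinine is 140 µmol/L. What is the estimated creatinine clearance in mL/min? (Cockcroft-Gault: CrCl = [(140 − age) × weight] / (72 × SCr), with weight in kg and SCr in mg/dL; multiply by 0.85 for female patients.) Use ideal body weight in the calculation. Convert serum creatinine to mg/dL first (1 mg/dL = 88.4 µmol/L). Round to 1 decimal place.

SCr = 140 / 88.4 = 1.584 mg/dL
CrCl = (140 − 49) × 43 / (72 × 1.584) × 0.85 = 3913.0 / 114.05 × 0.85 ≈ 29.2 mL/min

29.2 mL/min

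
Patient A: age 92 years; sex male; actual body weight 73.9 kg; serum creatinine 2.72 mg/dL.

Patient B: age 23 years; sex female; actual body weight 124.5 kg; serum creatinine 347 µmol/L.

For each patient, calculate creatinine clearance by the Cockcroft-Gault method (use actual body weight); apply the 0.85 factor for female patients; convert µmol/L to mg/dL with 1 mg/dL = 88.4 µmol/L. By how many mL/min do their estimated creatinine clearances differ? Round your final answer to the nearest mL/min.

Patient A: CrCl = (140 − 92) × 73.9 / (72 × 2.72) = 3547.2 / 195.84 ≈ 18.1 mL/min
Patient B: SCr = 347 / 88.4 = 3.925 mg/dL
Patient B: CrCl = (140 − 23) × 124.5 / (72 × 3.925) × 0.85 = 14566.5 / 282.60 × 0.85 ≈ 43.8 mL/min
|18.1 − 43.8| = 25.7 mL/min

26 mL/min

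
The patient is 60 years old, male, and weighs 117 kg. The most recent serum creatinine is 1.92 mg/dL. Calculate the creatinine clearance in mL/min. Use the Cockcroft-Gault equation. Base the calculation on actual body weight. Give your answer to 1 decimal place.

CrCl = (140 − 60) × 117 / (72 × 1.92) = 9360.0 / 138.24 ≈ 67.7 mL/min

67.7 mL/min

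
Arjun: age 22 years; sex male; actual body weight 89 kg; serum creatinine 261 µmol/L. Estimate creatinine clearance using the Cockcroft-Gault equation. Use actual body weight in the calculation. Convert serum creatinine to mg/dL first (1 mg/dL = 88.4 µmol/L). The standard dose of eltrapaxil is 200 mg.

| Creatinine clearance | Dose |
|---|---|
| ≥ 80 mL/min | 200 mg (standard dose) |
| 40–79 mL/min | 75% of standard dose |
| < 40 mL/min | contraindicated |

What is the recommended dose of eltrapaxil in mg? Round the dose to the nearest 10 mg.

SCr = 261 / 88.4 = 2.952 mg/dL
CrCl = (140 − 22) × 89 / (72 × 2.952) = 10502.0 / 212.54 ≈ 49.4 mL/min
CrCl ≈ 49 mL/min → bracket 40–79 mL/min.
75% of 200 mg = 150 mg

150 mg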